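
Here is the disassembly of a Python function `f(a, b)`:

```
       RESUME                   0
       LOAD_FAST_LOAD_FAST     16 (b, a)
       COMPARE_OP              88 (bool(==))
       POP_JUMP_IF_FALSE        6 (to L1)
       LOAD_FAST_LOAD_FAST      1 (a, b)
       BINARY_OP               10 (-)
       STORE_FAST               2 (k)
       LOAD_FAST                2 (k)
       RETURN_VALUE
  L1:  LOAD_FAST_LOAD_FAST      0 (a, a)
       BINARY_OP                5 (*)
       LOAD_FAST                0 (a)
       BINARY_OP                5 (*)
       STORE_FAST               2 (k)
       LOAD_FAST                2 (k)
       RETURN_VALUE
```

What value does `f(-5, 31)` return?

-125

LOAD_FAST_LOAD_FAST b,a → push 31,-5. Stack: [31, -5]
COMPARE_OP bool(==) → 31 vs -5 = False. Stack: [False]
POP_JUMP_IF_FALSE → pop False; jump. Stack: []
LOAD_FAST_LOAD_FAST a,a → push -5,-5. Stack: [-5, -5]
BINARY_OP * → -5 * -5 = 25. Stack: [25]
LOAD_FAST a → push -5. Stack: [25, -5]
BINARY_OP * → 25 * -5 = -125. Stack: [-125]
STORE_FAST k → k=-125. Stack: []
LOAD_FAST k → push -125. Stack: [-125]
RETURN_VALUE → return -125.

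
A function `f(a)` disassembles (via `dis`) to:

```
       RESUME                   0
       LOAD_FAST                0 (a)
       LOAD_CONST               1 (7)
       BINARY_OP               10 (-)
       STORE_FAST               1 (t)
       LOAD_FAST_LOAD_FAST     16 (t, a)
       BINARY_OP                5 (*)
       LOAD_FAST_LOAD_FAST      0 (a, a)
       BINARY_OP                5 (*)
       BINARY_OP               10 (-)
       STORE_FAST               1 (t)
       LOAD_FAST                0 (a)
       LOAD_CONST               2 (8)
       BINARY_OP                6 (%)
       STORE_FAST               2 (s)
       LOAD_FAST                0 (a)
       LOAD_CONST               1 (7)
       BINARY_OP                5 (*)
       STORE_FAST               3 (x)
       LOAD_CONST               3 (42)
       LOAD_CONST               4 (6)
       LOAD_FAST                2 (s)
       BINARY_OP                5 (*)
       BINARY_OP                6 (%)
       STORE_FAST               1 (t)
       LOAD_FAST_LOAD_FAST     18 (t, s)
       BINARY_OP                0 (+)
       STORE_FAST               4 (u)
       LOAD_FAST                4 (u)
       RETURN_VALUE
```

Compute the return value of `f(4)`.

22

LOAD_FAST a → push 4. Stack: [4]
LOAD_CONST → push 7. Stack: [4, 7]
BINARY_OP - → 4 - 7 = -3. Stack: [-3]
STORE_FAST t → t=-3. Stack: []
LOAD_FAST_LOAD_FAST t,a → push -3,4. Stack: [-3, 4]
BINARY_OP * → -3 * 4 = -12. Stack: [-12]
LOAD_FAST_LOAD_FAST a,a → push 4,4. Stack: [-12, 4, 4]
BINARY_OP * → 4 * 4 = 16. Stack: [-12, 16]
BINARY_OP - → -12 - 16 = -28. Stack: [-28]
STORE_FAST t → t=-28. Stack: []
LOAD_FAST a → push 4. Stack: [4]
LOAD_CONST → push 8. Stack: [4, 8]
BINARY_OP % → 4 % 8 = 4. Stack: [4]
STORE_FAST s → s=4. Stack: []
LOAD_FAST a → push 4. Stack: [4]
LOAD_CONST → push 7. Stack: [4, 7]
BINARY_OP * → 4 * 7 = 28. Stack: [28]
STORE_FAST x → x=28. Stack: []
LOAD_CONST → push 42. Stack: [42]
LOAD_CONST → push 6. Stack: [42, 6]
LOAD_FAST s → push 4. Stack: [42, 6, 4]
BINARY_OP * → 6 * 4 = 24. Stack: [42, 24]
BINARY_OP % → 42 % 24 = 18. Stack: [18]
STORE_FAST t → t=18. Stack: []
LOAD_FAST_LOAD_FAST t,s → push 18,4. Stack: [18, 4]
BINARY_OP + → 18 + 4 = 22. Stack: [22]
STORE_FAST u → u=22. Stack: []
LOAD_FAST u → push 22. Stack: [22]
RETURN_VALUE → return 22.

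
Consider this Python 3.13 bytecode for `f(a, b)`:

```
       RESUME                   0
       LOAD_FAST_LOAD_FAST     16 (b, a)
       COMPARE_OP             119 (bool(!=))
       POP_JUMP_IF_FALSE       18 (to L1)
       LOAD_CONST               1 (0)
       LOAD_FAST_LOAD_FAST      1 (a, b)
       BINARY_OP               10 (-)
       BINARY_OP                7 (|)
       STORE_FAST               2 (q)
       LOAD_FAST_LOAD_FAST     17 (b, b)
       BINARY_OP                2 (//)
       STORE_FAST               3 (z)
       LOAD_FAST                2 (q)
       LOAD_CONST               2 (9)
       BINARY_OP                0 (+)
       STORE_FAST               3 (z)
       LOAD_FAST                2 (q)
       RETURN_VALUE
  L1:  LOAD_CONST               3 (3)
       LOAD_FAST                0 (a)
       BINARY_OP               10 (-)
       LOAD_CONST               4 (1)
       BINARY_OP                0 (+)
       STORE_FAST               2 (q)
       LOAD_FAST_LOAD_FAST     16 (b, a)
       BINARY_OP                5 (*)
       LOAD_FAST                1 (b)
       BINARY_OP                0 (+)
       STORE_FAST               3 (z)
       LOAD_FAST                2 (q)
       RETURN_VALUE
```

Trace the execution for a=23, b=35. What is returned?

LOAD_FAST_LOAD_FAST b,a → push 35,23. Stack: [35, 23]
COMPARE_OP bool(!=) → 35 vs 23 = True. Stack: [True]
POP_JUMP_IF_FALSE → pop True; no jump. Stack: []
LOAD_CONST → push 0. Stack: [0]
LOAD_FAST_LOAD_FAST a,b → push 23,35. Stack: [0, 23, 35]
BINARY_OP - → 23 - 35 = -12. Stack: [0, -12]
BINARY_OP | → 0 | -12 = -12. Stack: [-12]
STORE_FAST q → q=-12. Stack: []
LOAD_FAST_LOAD_FAST b,b → push 35,35. Stack: [35, 35]
BINARY_OP // → 35 // 35 = 1. Stack: [1]
STORE_FAST z → z=1. Stack: []
LOAD_FAST q → push -12. Stack: [-12]
LOAD_CONST → push 9. Stack: [-12, 9]
BINARY_OP + → -12 + 9 = -3. Stack: [-3]
STORE_FAST z → z=-3. Stack: []
LOAD_FAST q → push -12. Stack: [-12]
RETURN_VALUE → return -12.

-12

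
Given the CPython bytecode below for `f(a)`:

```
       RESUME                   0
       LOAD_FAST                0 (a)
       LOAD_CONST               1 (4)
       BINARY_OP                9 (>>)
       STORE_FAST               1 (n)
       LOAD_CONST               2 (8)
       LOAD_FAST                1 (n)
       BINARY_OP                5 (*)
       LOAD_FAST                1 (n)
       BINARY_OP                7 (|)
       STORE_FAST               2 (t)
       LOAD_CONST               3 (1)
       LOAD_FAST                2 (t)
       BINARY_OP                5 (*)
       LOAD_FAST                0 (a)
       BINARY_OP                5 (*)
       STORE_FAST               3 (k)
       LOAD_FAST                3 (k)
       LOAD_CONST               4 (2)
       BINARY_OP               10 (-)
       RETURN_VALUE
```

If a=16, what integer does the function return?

LOAD_FAST a → push 16. Stack: [16]
LOAD_CONST → push 4. Stack: [16, 4]
BINARY_OP >> → 16 >> 4 = 1. Stack: [1]
STORE_FAST n → n=1. Stack: []
LOAD_CONST → push 8. Stack: [8]
LOAD_FAST n → push 1. Stack: [8, 1]
BINARY_OP * → 8 * 1 = 8. Stack: [8]
LOAD_FAST n → push 1. Stack: [8, 1]
BINARY_OP | → 8 | 1 = 9. Stack: [9]
STORE_FAST t → t=9. Stack: []
LOAD_CONST → push 1. Stack: [1]
LOAD_FAST t → push 9. Stack: [1, 9]
BINARY_OP * → 1 * 9 = 9. Stack: [9]
LOAD_FAST a → push 16. Stack: [9, 16]
BINARY_OP * → 9 * 16 = 144. Stack: [144]
STORE_FAST k → k=144. Stack: []
LOAD_FAST k → push 144. Stack: [144]
LOAD_CONST → push 2. Stack: [144, 2]
BINARY_OP - → 144 - 2 = 142. Stack: [142]
RETURN_VALUE → return 142.

142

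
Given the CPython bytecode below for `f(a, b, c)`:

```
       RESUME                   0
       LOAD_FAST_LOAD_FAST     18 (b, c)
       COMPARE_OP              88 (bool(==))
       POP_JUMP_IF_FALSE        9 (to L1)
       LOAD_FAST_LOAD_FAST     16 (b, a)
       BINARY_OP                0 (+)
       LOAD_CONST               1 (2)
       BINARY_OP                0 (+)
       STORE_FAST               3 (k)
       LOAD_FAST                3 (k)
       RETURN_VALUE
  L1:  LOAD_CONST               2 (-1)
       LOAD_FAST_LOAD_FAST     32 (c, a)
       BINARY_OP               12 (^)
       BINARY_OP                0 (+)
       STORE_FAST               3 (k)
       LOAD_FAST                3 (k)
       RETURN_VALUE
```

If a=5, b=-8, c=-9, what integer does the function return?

LOAD_FAST_LOAD_FAST b,c → push -8,-9. Stack: [-8, -9]
COMPARE_OP bool(==) → -8 vs -9 = False. Stack: [False]
POP_JUMP_IF_FALSE → pop False; jump. Stack: []
LOAD_CONST → push -1. Stack: [-1]
LOAD_FAST_LOAD_FAST c,a → push -9,5. Stack: [-1, -9, 5]
BINARY_OP ^ → -9 ^ 5 = -14. Stack: [-1, -14]
BINARY_OP + → -1 + -14 = -15. Stack: [-15]
STORE_FAST k → k=-15. Stack: []
LOAD_FAST k → push -15. Stack: [-15]
RETURN_VALUE → return -15.

-15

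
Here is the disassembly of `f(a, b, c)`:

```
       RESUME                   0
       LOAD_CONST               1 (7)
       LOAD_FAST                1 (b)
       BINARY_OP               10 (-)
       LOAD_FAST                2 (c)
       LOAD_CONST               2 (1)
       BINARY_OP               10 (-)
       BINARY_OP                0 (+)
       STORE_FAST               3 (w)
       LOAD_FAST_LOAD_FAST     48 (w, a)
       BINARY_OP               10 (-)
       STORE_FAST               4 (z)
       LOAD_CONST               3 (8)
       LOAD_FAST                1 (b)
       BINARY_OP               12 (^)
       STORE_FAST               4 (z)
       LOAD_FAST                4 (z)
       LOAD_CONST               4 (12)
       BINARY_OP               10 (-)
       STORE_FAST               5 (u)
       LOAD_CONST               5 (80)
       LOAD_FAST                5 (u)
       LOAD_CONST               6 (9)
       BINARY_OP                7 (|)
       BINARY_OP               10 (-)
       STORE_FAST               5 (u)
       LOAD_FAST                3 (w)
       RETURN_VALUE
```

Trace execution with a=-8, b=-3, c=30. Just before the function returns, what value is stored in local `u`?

LOAD_CONST → push 7. Stack: [7]
LOAD_FAST b → push -3. Stack: [7, -3]
BINARY_OP - → 7 - -3 = 10. Stack: [10]
LOAD_FAST c → push 30. Stack: [10, 30]
LOAD_CONST → push 1. Stack: [10, 30, 1]
BINARY_OP - → 30 - 1 = 29. Stack: [10, 29]
BINARY_OP + → 10 + 29 = 39. Stack: [39]
STORE_FAST w → w=39. Stack: []
LOAD_FAST_LOAD_FAST w,a → push 39,-8. Stack: [39, -8]
BINARY_OP - → 39 - -8 = 47. Stack: [47]
STORE_FAST z → z=47. Stack: []
LOAD_CONST → push 8. Stack: [8]
LOAD_FAST b → push -3. Stack: [8, -3]
BINARY_OP ^ → 8 ^ -3 = -11. Stack: [-11]
STORE_FAST z → z=-11. Stack: []
LOAD_FAST z → push -11. Stack: [-11]
LOAD_CONST → push 12. Stack: [-11, 12]
BINARY_OP - → -11 - 12 = -23. Stack: [-23]
STORE_FAST u → u=-23. Stack: []
LOAD_CONST → push 80. Stack: [80]
LOAD_FAST u → push -23. Stack: [80, -23]
LOAD_CONST → push 9. Stack: [80, -23, 9]
BINARY_OP | → -23 | 9 = -23. Stack: [80, -23]
BINARY_OP - → 80 - -23 = 103. Stack: [103]
STORE_FAST u → u=103. Stack: []
LOAD_FAST w → push 39. Stack: [39]
RETURN_VALUE → return 39.

103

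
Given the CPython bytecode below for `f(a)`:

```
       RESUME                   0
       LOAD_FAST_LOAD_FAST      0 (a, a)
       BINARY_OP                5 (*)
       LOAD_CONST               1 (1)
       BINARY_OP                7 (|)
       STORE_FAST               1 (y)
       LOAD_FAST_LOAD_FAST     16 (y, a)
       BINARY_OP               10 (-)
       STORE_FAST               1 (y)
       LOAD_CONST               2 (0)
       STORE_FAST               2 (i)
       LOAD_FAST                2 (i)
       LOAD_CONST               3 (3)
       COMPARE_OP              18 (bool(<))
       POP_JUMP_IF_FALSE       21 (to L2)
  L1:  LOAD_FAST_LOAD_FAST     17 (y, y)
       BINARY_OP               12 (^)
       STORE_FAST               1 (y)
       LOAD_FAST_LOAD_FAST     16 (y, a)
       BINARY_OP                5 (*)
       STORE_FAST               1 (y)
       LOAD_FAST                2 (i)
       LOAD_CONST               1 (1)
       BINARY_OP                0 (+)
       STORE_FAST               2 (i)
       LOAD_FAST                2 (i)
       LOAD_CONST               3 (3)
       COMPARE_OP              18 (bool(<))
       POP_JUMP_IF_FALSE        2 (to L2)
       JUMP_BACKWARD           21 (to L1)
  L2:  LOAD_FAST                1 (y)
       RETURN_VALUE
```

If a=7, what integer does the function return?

0

LOAD_FAST_LOAD_FAST a,a → push 7,7. Stack: [7, 7]
BINARY_OP * → 7 * 7 = 49. Stack: [49]
LOAD_CONST → push 1. Stack: [49, 1]
BINARY_OP | → 49 | 1 = 49. Stack: [49]
STORE_FAST y → y=49. Stack: []
LOAD_FAST_LOAD_FAST y,a → push 49,7. Stack: [49, 7]
BINARY_OP - → 49 - 7 = 42. Stack: [42]
STORE_FAST y → y=42. Stack: []
LOAD_CONST → push 0. Stack: [0]
STORE_FAST i → i=0. Stack: []
LOAD_FAST i → push 0. Stack: [0]
LOAD_CONST → push 3. Stack: [0, 3]
COMPARE_OP bool(<) → 0 vs 3 = True. Stack: [True]
POP_JUMP_IF_FALSE → pop True; no jump. Stack: []
LOAD_FAST_LOAD_FAST y,y → push 42,42. Stack: [42, 42]
BINARY_OP ^ → 42 ^ 42 = 0. Stack: [0]
STORE_FAST y → y=0. Stack: []
LOAD_FAST_LOAD_FAST y,a → push 0,7. Stack: [0, 7]
BINARY_OP * → 0 * 7 = 0. Stack: [0]
STORE_FAST y → y=0. Stack: []
LOAD_FAST i → push 0. Stack: [0]
LOAD_CONST → push 1. Stack: [0, 1]
BINARY_OP + → 0 + 1 = 1. Stack: [1]
STORE_FAST i → i=1. Stack: []
LOAD_FAST i → push 1. Stack: [1]
LOAD_CONST → push 3. Stack: [1, 3]
COMPARE_OP bool(<) → 1 vs 3 = True. Stack: [True]
POP_JUMP_IF_FALSE → pop True; no jump. Stack: []
LOAD_FAST_LOAD_FAST y,y → push 0,0. Stack: [0, 0]
BINARY_OP ^ → 0 ^ 0 = 0. Stack: [0]
STORE_FAST y → y=0. Stack: []
LOAD_FAST_LOAD_FAST y,a → push 0,7. Stack: [0, 7]
BINARY_OP * → 0 * 7 = 0. Stack: [0]
STORE_FAST y → y=0. Stack: []
LOAD_FAST i → push 1. Stack: [1]
LOAD_CONST → push 1. Stack: [1, 1]
BINARY_OP + → 1 + 1 = 2. Stack: [2]
STORE_FAST i → i=2. Stack: []
LOAD_FAST i → push 2. Stack: [2]
LOAD_CONST → push 3. Stack: [2, 3]
COMPARE_OP bool(<) → 2 vs 3 = True. Stack: [True]
POP_JUMP_IF_FALSE → pop True; no jump. Stack: []
LOAD_FAST_LOAD_FAST y,y → push 0,0. Stack: [0, 0]
BINARY_OP ^ → 0 ^ 0 = 0. Stack: [0]
STORE_FAST y → y=0. Stack: []
LOAD_FAST_LOAD_FAST y,a → push 0,7. Stack: [0, 7]
BINARY_OP * → 0 * 7 = 0. Stack: [0]
STORE_FAST y → y=0. Stack: []
LOAD_FAST i → push 2. Stack: [2]
LOAD_CONST → push 1. Stack: [2, 1]
BINARY_OP + → 2 + 1 = 3. Stack: [3]
STORE_FAST i → i=3. Stack: []
LOAD_FAST i → push 3. Stack: [3]
LOAD_CONST → push 3. Stack: [3, 3]
COMPARE_OP bool(<) → 3 vs 3 = False. Stack: [False]
POP_JUMP_IF_FALSE → pop False; jump. Stack: []
LOAD_FAST y → push 0. Stack: [0]
RETURN_VALUE → return 0.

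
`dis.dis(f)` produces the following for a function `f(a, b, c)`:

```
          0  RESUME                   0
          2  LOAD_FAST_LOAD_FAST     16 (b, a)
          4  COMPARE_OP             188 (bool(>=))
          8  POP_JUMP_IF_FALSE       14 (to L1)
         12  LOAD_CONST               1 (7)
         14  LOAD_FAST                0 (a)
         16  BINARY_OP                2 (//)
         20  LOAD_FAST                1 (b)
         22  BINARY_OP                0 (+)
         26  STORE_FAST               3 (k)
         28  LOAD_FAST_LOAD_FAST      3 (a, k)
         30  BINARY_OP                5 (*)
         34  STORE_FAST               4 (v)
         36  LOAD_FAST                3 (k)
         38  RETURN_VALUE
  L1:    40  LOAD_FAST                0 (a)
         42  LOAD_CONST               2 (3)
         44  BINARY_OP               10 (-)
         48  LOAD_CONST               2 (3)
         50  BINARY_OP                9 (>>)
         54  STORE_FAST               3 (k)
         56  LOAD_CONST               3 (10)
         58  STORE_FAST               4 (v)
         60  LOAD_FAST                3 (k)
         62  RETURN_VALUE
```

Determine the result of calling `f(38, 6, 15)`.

4

LOAD_FAST_LOAD_FAST b,a → push 6,38. Stack: [6, 38]
COMPARE_OP bool(>=) → 6 vs 38 = False. Stack: [False]
POP_JUMP_IF_FALSE → pop False; jump. Stack: []
LOAD_FAST a → push 38. Stack: [38]
LOAD_CONST → push 3. Stack: [38, 3]
BINARY_OP - → 38 - 3 = 35. Stack: [35]
LOAD_CONST → push 3. Stack: [35, 3]
BINARY_OP >> → 35 >> 3 = 4. Stack: [4]
STORE_FAST k → k=4. Stack: []
LOAD_CONST → push 10. Stack: [10]
STORE_FAST v → v=10. Stack: []
LOAD_FAST k → push 4. Stack: [4]
RETURN_VALUE → return 4.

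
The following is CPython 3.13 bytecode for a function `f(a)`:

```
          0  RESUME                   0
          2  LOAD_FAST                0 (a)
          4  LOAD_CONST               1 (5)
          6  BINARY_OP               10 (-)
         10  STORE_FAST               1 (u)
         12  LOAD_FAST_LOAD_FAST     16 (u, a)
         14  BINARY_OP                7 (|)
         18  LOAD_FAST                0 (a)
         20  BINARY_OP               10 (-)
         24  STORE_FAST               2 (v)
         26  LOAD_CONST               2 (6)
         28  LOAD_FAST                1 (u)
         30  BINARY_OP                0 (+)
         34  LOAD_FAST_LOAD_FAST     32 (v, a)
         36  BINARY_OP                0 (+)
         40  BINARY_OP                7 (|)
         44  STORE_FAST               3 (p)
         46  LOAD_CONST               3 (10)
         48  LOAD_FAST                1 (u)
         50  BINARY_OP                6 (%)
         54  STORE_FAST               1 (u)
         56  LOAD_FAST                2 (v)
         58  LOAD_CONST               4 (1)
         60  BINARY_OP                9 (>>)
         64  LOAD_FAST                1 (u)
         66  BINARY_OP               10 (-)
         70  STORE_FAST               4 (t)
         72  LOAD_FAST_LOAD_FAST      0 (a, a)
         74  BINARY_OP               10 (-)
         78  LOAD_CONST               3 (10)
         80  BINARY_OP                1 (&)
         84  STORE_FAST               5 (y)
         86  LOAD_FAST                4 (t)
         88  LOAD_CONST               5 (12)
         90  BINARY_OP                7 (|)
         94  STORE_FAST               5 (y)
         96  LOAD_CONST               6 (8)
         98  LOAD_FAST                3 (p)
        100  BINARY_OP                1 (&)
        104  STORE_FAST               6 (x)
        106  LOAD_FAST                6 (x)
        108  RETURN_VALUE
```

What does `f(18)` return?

8

LOAD_FAST a → push 18. Stack: [18]
LOAD_CONST → push 5. Stack: [18, 5]
BINARY_OP - → 18 - 5 = 13. Stack: [13]
STORE_FAST u → u=13. Stack: []
LOAD_FAST_LOAD_FAST u,a → push 13,18. Stack: [13, 18]
BINARY_OP | → 13 | 18 = 31. Stack: [31]
LOAD_FAST a → push 18. Stack: [31, 18]
BINARY_OP - → 31 - 18 = 13. Stack: [13]
STORE_FAST v → v=13. Stack: []
LOAD_CONST → push 6. Stack: [6]
LOAD_FAST u → push 13. Stack: [6, 13]
BINARY_OP + → 6 + 13 = 19. Stack: [19]
LOAD_FAST_LOAD_FAST v,a → push 13,18. Stack: [19, 13, 18]
BINARY_OP + → 13 + 18 = 31. Stack: [19, 31]
BINARY_OP | → 19 | 31 = 31. Stack: [31]
STORE_FAST p → p=31. Stack: []
LOAD_CONST → push 10. Stack: [10]
LOAD_FAST u → push 13. Stack: [10, 13]
BINARY_OP % → 10 % 13 = 10. Stack: [10]
STORE_FAST u → u=10. Stack: []
LOAD_FAST v → push 13. Stack: [13]
LOAD_CONST → push 1. Stack: [13, 1]
BINARY_OP >> → 13 >> 1 = 6. Stack: [6]
LOAD_FAST u → push 10. Stack: [6, 10]
BINARY_OP - → 6 - 10 = -4. Stack: [-4]
STORE_FAST t → t=-4. Stack: []
LOAD_FAST_LOAD_FAST a,a → push 18,18. Stack: [18, 18]
BINARY_OP - → 18 - 18 = 0. Stack: [0]
LOAD_CONST → push 10. Stack: [0, 10]
BINARY_OP & → 0 & 10 = 0. Stack: [0]
STORE_FAST y → y=0. Stack: []
LOAD_FAST t → push -4. Stack: [-4]
LOAD_CONST → push 12. Stack: [-4, 12]
BINARY_OP | → -4 | 12 = -4. Stack: [-4]
STORE_FAST y → y=-4. Stack: []
LOAD_CONST → push 8. Stack: [8]
LOAD_FAST p → push 31. Stack: [8, 31]
BINARY_OP & → 8 & 31 = 8. Stack: [8]
STORE_FAST x → x=8. Stack: []
LOAD_FAST x → push 8. Stack: [8]
RETURN_VALUE → return 8.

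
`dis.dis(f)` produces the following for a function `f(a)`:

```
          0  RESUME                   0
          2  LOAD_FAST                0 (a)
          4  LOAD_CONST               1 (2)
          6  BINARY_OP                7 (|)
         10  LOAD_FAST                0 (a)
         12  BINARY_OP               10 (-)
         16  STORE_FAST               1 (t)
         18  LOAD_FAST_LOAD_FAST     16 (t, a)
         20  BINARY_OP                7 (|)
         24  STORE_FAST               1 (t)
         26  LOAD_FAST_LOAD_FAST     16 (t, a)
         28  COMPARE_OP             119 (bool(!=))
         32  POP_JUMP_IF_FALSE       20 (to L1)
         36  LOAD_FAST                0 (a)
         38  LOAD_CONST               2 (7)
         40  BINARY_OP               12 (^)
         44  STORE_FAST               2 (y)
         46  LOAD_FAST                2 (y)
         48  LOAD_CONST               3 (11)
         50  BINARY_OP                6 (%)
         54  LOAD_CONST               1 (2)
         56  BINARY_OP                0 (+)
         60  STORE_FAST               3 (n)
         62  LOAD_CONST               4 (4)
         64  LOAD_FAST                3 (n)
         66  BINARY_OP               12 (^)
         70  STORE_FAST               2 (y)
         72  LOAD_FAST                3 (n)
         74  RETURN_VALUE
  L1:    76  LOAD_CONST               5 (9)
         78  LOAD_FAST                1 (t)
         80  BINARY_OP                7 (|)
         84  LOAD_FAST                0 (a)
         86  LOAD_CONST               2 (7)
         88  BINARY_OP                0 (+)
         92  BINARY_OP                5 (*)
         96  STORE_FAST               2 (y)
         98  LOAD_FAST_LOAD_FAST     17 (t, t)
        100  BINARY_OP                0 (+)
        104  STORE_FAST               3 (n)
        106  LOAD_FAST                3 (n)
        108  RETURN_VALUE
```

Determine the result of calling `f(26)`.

52

LOAD_FAST a → push 26. Stack: [26]
LOAD_CONST → push 2. Stack: [26, 2]
BINARY_OP | → 26 | 2 = 26. Stack: [26]
LOAD_FAST a → push 26. Stack: [26, 26]
BINARY_OP - → 26 - 26 = 0. Stack: [0]
STORE_FAST t → t=0. Stack: []
LOAD_FAST_LOAD_FAST t,a → push 0,26. Stack: [0, 26]
BINARY_OP | → 0 | 26 = 26. Stack: [26]
STORE_FAST t → t=26. Stack: []
LOAD_FAST_LOAD_FAST t,a → push 26,26. Stack: [26, 26]
COMPARE_OP bool(!=) → 26 vs 26 = False. Stack: [False]
POP_JUMP_IF_FALSE → pop False; jump. Stack: []
LOAD_CONST → push 9. Stack: [9]
LOAD_FAST t → push 26. Stack: [9, 26]
BINARY_OP | → 9 | 26 = 27. Stack: [27]
LOAD_FAST a → push 26. Stack: [27, 26]
LOAD_CONST → push 7. Stack: [27, 26, 7]
BINARY_OP + → 26 + 7 = 33. Stack: [27, 33]
BINARY_OP * → 27 * 33 = 891. Stack: [891]
STORE_FAST y → y=891. Stack: []
LOAD_FAST_LOAD_FAST t,t → push 26,26. Stack: [26, 26]
BINARY_OP + → 26 + 26 = 52. Stack: [52]
STORE_FAST n → n=52. Stack: []
LOAD_FAST n → push 52. Stack: [52]
RETURN_VALUE → return 52.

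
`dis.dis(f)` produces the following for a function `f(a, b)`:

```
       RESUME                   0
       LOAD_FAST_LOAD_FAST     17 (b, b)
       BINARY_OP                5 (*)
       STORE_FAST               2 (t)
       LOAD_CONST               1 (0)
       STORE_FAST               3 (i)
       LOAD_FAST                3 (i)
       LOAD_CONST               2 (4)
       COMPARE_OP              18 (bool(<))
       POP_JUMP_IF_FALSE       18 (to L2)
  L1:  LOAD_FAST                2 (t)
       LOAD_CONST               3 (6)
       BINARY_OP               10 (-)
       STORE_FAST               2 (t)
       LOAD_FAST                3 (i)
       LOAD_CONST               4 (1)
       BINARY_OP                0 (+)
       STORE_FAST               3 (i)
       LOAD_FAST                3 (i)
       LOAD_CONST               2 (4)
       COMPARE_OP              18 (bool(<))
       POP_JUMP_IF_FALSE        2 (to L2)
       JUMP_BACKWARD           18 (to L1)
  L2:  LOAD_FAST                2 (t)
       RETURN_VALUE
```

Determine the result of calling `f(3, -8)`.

LOAD_FAST_LOAD_FAST b,b → push -8,-8. Stack: [-8, -8]
BINARY_OP * → -8 * -8 = 64. Stack: [64]
STORE_FAST t → t=64. Stack: []
LOAD_CONST → push 0. Stack: [0]
STORE_FAST i → i=0. Stack: []
LOAD_FAST i → push 0. Stack: [0]
LOAD_CONST → push 4. Stack: [0, 4]
COMPARE_OP bool(<) → 0 vs 4 = True. Stack: [True]
POP_JUMP_IF_FALSE → pop True; no jump. Stack: []
LOAD_FAST t → push 64. Stack: [64]
LOAD_CONST → push 6. Stack: [64, 6]
BINARY_OP - → 64 - 6 = 58. Stack: [58]
STORE_FAST t → t=58. Stack: []
LOAD_FAST i → push 0. Stack: [0]
LOAD_CONST → push 1. Stack: [0, 1]
BINARY_OP + → 0 + 1 = 1. Stack: [1]
STORE_FAST i → i=1. Stack: []
LOAD_FAST i → push 1. Stack: [1]
LOAD_CONST → push 4. Stack: [1, 4]
COMPARE_OP bool(<) → 1 vs 4 = True. Stack: [True]
POP_JUMP_IF_FALSE → pop True; no jump. Stack: []
LOAD_FAST t → push 58. Stack: [58]
LOAD_CONST → push 6. Stack: [58, 6]
BINARY_OP - → 58 - 6 = 52. Stack: [52]
STORE_FAST t → t=52. Stack: []
LOAD_FAST i → push 1. Stack: [1]
LOAD_CONST → push 1. Stack: [1, 1]
BINARY_OP + → 1 + 1 = 2. Stack: [2]
STORE_FAST i → i=2. Stack: []
LOAD_FAST i → push 2. Stack: [2]
LOAD_CONST → push 4. Stack: [2, 4]
COMPARE_OP bool(<) → 2 vs 4 = True. Stack: [True]
POP_JUMP_IF_FALSE → pop True; no jump. Stack: []
LOAD_FAST t → push 52. Stack: [52]
LOAD_CONST → push 6. Stack: [52, 6]
BINARY_OP - → 52 - 6 = 46. Stack: [46]
STORE_FAST t → t=46. Stack: []
LOAD_FAST i → push 2. Stack: [2]
LOAD_CONST → push 1. Stack: [2, 1]
BINARY_OP + → 2 + 1 = 3. Stack: [3]
STORE_FAST i → i=3. Stack: []
LOAD_FAST i → push 3. Stack: [3]
LOAD_CONST → push 4. Stack: [3, 4]
COMPARE_OP bool(<) → 3 vs 4 = True. Stack: [True]
POP_JUMP_IF_FALSE → pop True; no jump. Stack: []
LOAD_FAST t → push 46. Stack: [46]
LOAD_CONST → push 6. Stack: [46, 6]
BINARY_OP - → 46 - 6 = 40. Stack: [40]
STORE_FAST t → t=40. Stack: []
LOAD_FAST i → push 3. Stack: [3]
LOAD_CONST → push 1. Stack: [3, 1]
BINARY_OP + → 3 + 1 = 4. Stack: [4]
STORE_FAST i → i=4. Stack: []
LOAD_FAST i → push 4. Stack: [4]
LOAD_CONST → push 4. Stack: [4, 4]
COMPARE_OP bool(<) → 4 vs 4 = False. Stack: [False]
POP_JUMP_IF_FALSE → pop False; jump. Stack: []
LOAD_FAST t → push 40. Stack: [40]
RETURN_VALUE → return 40.

40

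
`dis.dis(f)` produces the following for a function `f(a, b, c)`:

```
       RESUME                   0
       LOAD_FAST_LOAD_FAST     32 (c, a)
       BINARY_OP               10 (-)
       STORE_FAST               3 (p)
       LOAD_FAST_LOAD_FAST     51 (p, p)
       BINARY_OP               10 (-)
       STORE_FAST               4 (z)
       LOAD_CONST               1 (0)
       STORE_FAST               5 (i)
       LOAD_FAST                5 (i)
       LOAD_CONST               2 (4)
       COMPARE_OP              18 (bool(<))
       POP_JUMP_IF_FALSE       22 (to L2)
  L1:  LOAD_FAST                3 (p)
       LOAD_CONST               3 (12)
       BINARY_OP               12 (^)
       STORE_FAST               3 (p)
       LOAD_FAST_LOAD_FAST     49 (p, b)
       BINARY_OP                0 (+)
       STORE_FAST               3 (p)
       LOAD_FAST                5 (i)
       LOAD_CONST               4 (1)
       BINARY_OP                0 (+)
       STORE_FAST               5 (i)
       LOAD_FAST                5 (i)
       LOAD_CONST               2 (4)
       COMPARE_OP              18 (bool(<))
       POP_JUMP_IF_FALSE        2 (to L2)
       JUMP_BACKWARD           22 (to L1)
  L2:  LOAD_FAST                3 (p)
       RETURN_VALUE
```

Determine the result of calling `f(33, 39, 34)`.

157

LOAD_FAST_LOAD_FAST c,a → push 34,33
BINARY_OP - → 34 - 33 = 1
STORE_FAST p → p=1
LOAD_FAST_LOAD_FAST p,p → push 1,1
BINARY_OP - → 1 - 1 = 0
STORE_FAST z → z=0
LOAD_CONST → push 0
STORE_FAST i → i=0
LOAD_FAST i → push 0
LOAD_CONST → push 4
COMPARE_OP bool(<) → 0 vs 4 = True
POP_JUMP_IF_FALSE → pop True; no jump
LOAD_FAST p → push 1
LOAD_CONST → push 12
BINARY_OP ^ → 1 ^ 12 = 13
STORE_FAST p → p=13
LOAD_FAST_LOAD_FAST p,b → push 13,39
BINARY_OP + → 13 + 39 = 52
STORE_FAST p → p=52
LOAD_FAST i → push 0
LOAD_CONST → push 1
BINARY_OP + → 0 + 1 = 1
STORE_FAST i → i=1
LOAD_FAST i → push 1
LOAD_CONST → push 4
COMPARE_OP bool(<) → 1 vs 4 = True
POP_JUMP_IF_FALSE → pop True; no jump
LOAD_FAST p → push 52
LOAD_CONST → push 12
BINARY_OP ^ → 52 ^ 12 = 56
STORE_FAST p → p=56
LOAD_FAST_LOAD_FAST p,b → push 56,39
BINARY_OP + → 56 + 39 = 95
STORE_FAST p → p=95
LOAD_FAST i → push 1
LOAD_CONST → push 1
BINARY_OP + → 1 + 1 = 2
STORE_FAST i → i=2
LOAD_FAST i → push 2
LOAD_CONST → push 4
COMPARE_OP bool(<) → 2 vs 4 = True
POP_JUMP_IF_FALSE → pop True; no jump
LOAD_FAST p → push 95
LOAD_CONST → push 12
BINARY_OP ^ → 95 ^ 12 = 83
STORE_FAST p → p=83
LOAD_FAST_LOAD_FAST p,b → push 83,39
BINARY_OP + → 83 + 39 = 122
STORE_FAST p → p=122
LOAD_FAST i → push 2
LOAD_CONST → push 1
BINARY_OP + → 2 + 1 = 3
STORE_FAST i → i=3
LOAD_FAST i → push 3
LOAD_CONST → push 4
COMPARE_OP bool(<) → 3 vs 4 = True
POP_JUMP_IF_FALSE → pop True; no jump
LOAD_FAST p → push 122
LOAD_CONST → push 12
BINARY_OP ^ → 122 ^ 12 = 118
STORE_FAST p → p=118
LOAD_FAST_LOAD_FAST p,b → push 118,39
BINARY_OP + → 118 + 39 = 157
STORE_FAST p → p=157
LOAD_FAST i → push 3
LOAD_CONST → push 1
BINARY_OP + → 3 + 1 = 4
STORE_FAST i → i=4
LOAD_FAST i → push 4
LOAD_CONST → push 4
COMPARE_OP bool(<) → 4 vs 4 = False
POP_JUMP_IF_FALSE → pop False; jump
LOAD_FAST p → push 157
RETURN_VALUE → return 157.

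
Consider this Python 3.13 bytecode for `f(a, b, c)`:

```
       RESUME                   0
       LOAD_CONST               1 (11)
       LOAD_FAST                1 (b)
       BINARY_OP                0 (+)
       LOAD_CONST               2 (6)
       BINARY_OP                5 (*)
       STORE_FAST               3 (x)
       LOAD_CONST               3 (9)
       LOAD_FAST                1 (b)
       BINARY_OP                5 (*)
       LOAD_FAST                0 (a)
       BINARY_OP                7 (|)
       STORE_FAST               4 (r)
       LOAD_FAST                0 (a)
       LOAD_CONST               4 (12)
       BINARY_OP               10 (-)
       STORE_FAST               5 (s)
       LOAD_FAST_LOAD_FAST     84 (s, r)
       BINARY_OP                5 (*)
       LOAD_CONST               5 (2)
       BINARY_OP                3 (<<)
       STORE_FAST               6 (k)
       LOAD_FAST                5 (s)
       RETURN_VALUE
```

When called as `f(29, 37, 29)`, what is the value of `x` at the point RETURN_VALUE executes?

LOAD_CONST → push 11. Stack: [11]
LOAD_FAST b → push 37. Stack: [11, 37]
BINARY_OP + → 11 + 37 = 48. Stack: [48]
LOAD_CONST → push 6. Stack: [48, 6]
BINARY_OP * → 48 * 6 = 288. Stack: [288]
STORE_FAST x → x=288. Stack: []
LOAD_CONST → push 9. Stack: [9]
LOAD_FAST b → push 37. Stack: [9, 37]
BINARY_OP * → 9 * 37 = 333. Stack: [333]
LOAD_FAST a → push 29. Stack: [333, 29]
BINARY_OP | → 333 | 29 = 349. Stack: [349]
STORE_FAST r → r=349. Stack: []
LOAD_FAST a → push 29. Stack: [29]
LOAD_CONST → push 12. Stack: [29, 12]
BINARY_OP - → 29 - 12 = 17. Stack: [17]
STORE_FAST s → s=17. Stack: []
LOAD_FAST_LOAD_FAST s,r → push 17,349. Stack: [17, 349]
BINARY_OP * → 17 * 349 = 5933. Stack: [5933]
LOAD_CONST → push 2. Stack: [5933, 2]
BINARY_OP << → 5933 << 2 = 23732. Stack: [23732]
STORE_FAST k → k=23732. Stack: []
LOAD_FAST s → push 17. Stack: [17]
RETURN_VALUE → return 17.

288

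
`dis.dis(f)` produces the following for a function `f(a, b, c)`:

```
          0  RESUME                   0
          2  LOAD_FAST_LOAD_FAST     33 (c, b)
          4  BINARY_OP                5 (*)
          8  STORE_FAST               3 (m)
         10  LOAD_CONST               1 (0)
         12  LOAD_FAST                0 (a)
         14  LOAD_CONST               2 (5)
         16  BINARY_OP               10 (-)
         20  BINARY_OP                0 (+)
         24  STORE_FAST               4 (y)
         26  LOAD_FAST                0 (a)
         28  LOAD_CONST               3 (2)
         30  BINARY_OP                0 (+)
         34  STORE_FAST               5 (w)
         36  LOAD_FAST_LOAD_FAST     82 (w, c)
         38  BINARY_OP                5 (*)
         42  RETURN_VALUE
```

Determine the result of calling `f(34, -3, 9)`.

LOAD_FAST_LOAD_FAST c,b → push 9,-3. Stack: [9, -3]
BINARY_OP * → 9 * -3 = -27. Stack: [-27]
STORE_FAST m → m=-27. Stack: []
LOAD_CONST → push 0. Stack: [0]
LOAD_FAST a → push 34. Stack: [0, 34]
LOAD_CONST → push 5. Stack: [0, 34, 5]
BINARY_OP - → 34 - 5 = 29. Stack: [0, 29]
BINARY_OP + → 0 + 29 = 29. Stack: [29]
STORE_FAST y → y=29. Stack: []
LOAD_FAST a → push 34. Stack: [34]
LOAD_CONST → push 2. Stack: [34, 2]
BINARY_OP + → 34 + 2 = 36. Stack: [36]
STORE_FAST w → w=36. Stack: []
LOAD_FAST_LOAD_FAST w,c → push 36,9. Stack: [36, 9]
BINARY_OP * → 36 * 9 = 324. Stack: [324]
RETURN_VALUE → return 324.

324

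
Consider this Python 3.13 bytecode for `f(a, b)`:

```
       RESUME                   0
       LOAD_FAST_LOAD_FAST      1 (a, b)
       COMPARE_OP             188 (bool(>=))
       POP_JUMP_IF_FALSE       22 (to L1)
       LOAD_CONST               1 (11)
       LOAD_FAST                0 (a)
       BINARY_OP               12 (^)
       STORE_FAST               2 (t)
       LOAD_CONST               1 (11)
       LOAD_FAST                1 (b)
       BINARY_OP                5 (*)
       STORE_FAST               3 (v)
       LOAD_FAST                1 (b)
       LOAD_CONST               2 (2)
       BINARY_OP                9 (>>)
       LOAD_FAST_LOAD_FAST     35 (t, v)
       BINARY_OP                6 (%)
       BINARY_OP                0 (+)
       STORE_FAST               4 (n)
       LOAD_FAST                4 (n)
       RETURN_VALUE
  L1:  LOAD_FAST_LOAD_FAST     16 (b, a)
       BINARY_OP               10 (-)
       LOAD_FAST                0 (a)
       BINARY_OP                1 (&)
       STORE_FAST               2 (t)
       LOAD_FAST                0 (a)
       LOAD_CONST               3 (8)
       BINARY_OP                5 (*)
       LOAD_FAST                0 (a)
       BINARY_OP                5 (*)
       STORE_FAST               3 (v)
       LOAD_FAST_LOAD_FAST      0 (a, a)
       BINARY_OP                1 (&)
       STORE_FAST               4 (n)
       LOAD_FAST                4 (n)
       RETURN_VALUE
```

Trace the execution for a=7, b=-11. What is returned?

-112

LOAD_FAST_LOAD_FAST a,b → push 7,-11. Stack: [7, -11]
COMPARE_OP bool(>=) → 7 vs -11 = True. Stack: [True]
POP_JUMP_IF_FALSE → pop True; no jump. Stack: []
LOAD_CONST → push 11. Stack: [11]
LOAD_FAST a → push 7. Stack: [11, 7]
BINARY_OP ^ → 11 ^ 7 = 12. Stack: [12]
STORE_FAST t → t=12. Stack: []
LOAD_CONST → push 11. Stack: [11]
LOAD_FAST b → push -11. Stack: [11, -11]
BINARY_OP * → 11 * -11 = -121. Stack: [-121]
STORE_FAST v → v=-121. Stack: []
LOAD_FAST b → push -11. Stack: [-11]
LOAD_CONST → push 2. Stack: [-11, 2]
BINARY_OP >> → -11 >> 2 = -3. Stack: [-3]
LOAD_FAST_LOAD_FAST t,v → push 12,-121. Stack: [-3, 12, -121]
BINARY_OP % → 12 % -121 = -109. Stack: [-3, -109]
BINARY_OP + → -3 + -109 = -112. Stack: [-112]
STORE_FAST n → n=-112. Stack: []
LOAD_FAST n → push -112. Stack: [-112]
RETURN_VALUE → return -112.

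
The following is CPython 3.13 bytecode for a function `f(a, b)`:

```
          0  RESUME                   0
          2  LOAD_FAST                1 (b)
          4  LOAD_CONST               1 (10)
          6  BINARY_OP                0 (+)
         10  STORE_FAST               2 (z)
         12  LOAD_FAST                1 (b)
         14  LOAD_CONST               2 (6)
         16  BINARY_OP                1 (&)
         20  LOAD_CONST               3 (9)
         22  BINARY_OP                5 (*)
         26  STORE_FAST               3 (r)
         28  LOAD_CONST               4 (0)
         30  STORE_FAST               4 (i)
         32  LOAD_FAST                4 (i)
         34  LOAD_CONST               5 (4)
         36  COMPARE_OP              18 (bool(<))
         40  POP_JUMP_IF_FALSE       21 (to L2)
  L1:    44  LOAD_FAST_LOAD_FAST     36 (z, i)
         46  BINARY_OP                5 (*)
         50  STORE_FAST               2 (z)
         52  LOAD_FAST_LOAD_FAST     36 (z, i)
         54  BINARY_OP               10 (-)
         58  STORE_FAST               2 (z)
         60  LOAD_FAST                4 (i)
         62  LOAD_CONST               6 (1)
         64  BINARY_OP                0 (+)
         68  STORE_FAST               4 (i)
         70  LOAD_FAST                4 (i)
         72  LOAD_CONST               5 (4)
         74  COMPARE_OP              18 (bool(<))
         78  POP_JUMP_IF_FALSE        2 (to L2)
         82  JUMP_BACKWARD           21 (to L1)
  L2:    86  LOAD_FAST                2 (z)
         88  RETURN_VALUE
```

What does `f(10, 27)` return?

-15

LOAD_FAST b → push 27
LOAD_CONST → push 10
BINARY_OP + → 27 + 10 = 37
STORE_FAST z → z=37
LOAD_FAST b → push 27
LOAD_CONST → push 6
BINARY_OP & → 27 & 6 = 2
LOAD_CONST → push 9
BINARY_OP * → 2 * 9 = 18
STORE_FAST r → r=18
LOAD_CONST → push 0
STORE_FAST i → i=0
LOAD_FAST i → push 0
LOAD_CONST → push 4
COMPARE_OP bool(<) → 0 vs 4 = True
POP_JUMP_IF_FALSE → pop True; no jump
LOAD_FAST_LOAD_FAST z,i → push 37,0
BINARY_OP * → 37 * 0 = 0
STORE_FAST z → z=0
LOAD_FAST_LOAD_FAST z,i → push 0,0
BINARY_OP - → 0 - 0 = 0
STORE_FAST z → z=0
LOAD_FAST i → push 0
LOAD_CONST → push 1
BINARY_OP + → 0 + 1 = 1
STORE_FAST i → i=1
LOAD_FAST i → push 1
LOAD_CONST → push 4
COMPARE_OP bool(<) → 1 vs 4 = True
POP_JUMP_IF_FALSE → pop True; no jump
LOAD_FAST_LOAD_FAST z,i → push 0,1
BINARY_OP * → 0 * 1 = 0
STORE_FAST z → z=0
LOAD_FAST_LOAD_FAST z,i → push 0,1
BINARY_OP - → 0 - 1 = -1
STORE_FAST z → z=-1
LOAD_FAST i → push 1
LOAD_CONST → push 1
BINARY_OP + → 1 + 1 = 2
STORE_FAST i → i=2
LOAD_FAST i → push 2
LOAD_CONST → push 4
COMPARE_OP bool(<) → 2 vs 4 = True
POP_JUMP_IF_FALSE → pop True; no jump
LOAD_FAST_LOAD_FAST z,i → push -1,2
BINARY_OP * → -1 * 2 = -2
STORE_FAST z → z=-2
LOAD_FAST_LOAD_FAST z,i → push -2,2
BINARY_OP - → -2 - 2 = -4
STORE_FAST z → z=-4
LOAD_FAST i → push 2
LOAD_CONST → push 1
BINARY_OP + → 2 + 1 = 3
STORE_FAST i → i=3
LOAD_FAST i → push 3
LOAD_CONST → push 4
COMPARE_OP bool(<) → 3 vs 4 = True
POP_JUMP_IF_FALSE → pop True; no jump
LOAD_FAST_LOAD_FAST z,i → push -4,3
BINARY_OP * → -4 * 3 = -12
STORE_FAST z → z=-12
LOAD_FAST_LOAD_FAST z,i → push -12,3
BINARY_OP - → -12 - 3 = -15
STORE_FAST z → z=-15
LOAD_FAST i → push 3
LOAD_CONST → push 1
BINARY_OP + → 3 + 1 = 4
STORE_FAST i → i=4
LOAD_FAST i → push 4
LOAD_CONST → push 4
COMPARE_OP bool(<) → 4 vs 4 = False
POP_JUMP_IF_FALSE → pop False; jump
LOAD_FAST z → push -15
RETURN_VALUE → return -15.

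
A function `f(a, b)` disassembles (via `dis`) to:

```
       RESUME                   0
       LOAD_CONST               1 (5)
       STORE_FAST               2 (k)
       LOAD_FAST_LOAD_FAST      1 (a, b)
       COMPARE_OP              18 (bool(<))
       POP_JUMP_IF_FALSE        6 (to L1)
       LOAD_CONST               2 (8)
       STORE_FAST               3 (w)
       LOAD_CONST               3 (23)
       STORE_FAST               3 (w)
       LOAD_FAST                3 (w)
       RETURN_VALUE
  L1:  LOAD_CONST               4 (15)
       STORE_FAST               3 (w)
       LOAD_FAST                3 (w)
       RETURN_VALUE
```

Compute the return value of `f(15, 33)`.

LOAD_CONST → push 5. Stack: [5]
STORE_FAST k → k=5. Stack: []
LOAD_FAST_LOAD_FAST a,b → push 15,33. Stack: [15, 33]
COMPARE_OP bool(<) → 15 vs 33 = True. Stack: [True]
POP_JUMP_IF_FALSE → pop True; no jump. Stack: []
LOAD_CONST → push 8. Stack: [8]
STORE_FAST w → w=8. Stack: []
LOAD_CONST → push 23. Stack: [23]
STORE_FAST w → w=23. Stack: []
LOAD_FAST w → push 23. Stack: [23]
RETURN_VALUE → return 23.

23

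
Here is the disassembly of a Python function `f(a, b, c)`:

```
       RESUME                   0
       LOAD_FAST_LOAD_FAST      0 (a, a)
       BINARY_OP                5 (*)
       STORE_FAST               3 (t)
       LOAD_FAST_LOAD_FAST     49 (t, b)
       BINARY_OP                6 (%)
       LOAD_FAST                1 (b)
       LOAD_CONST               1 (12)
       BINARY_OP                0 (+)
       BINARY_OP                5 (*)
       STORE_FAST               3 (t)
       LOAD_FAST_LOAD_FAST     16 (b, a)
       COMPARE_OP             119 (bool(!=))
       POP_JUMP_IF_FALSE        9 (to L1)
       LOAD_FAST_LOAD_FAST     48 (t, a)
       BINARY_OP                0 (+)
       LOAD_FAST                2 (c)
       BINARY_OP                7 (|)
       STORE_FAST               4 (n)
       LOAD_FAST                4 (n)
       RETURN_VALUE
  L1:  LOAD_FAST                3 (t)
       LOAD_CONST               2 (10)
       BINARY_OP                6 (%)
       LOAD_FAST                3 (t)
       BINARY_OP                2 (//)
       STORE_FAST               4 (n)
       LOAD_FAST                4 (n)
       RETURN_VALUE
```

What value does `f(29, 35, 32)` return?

108

LOAD_FAST_LOAD_FAST a,a → push 29,29. Stack: [29, 29]
BINARY_OP * → 29 * 29 = 841. Stack: [841]
STORE_FAST t → t=841. Stack: []
LOAD_FAST_LOAD_FAST t,b → push 841,35. Stack: [841, 35]
BINARY_OP % → 841 % 35 = 1. Stack: [1]
LOAD_FAST b → push 35. Stack: [1, 35]
LOAD_CONST → push 12. Stack: [1, 35, 12]
BINARY_OP + → 35 + 12 = 47. Stack: [1, 47]
BINARY_OP * → 1 * 47 = 47. Stack: [47]
STORE_FAST t → t=47. Stack: []
LOAD_FAST_LOAD_FAST b,a → push 35,29. Stack: [35, 29]
COMPARE_OP bool(!=) → 35 vs 29 = True. Stack: [True]
POP_JUMP_IF_FALSE → pop True; no jump. Stack: []
LOAD_FAST_LOAD_FAST t,a → push 47,29. Stack: [47, 29]
BINARY_OP + → 47 + 29 = 76. Stack: [76]
LOAD_FAST c → push 32. Stack: [76, 32]
BINARY_OP | → 76 | 32 = 108. Stack: [108]
STORE_FAST n → n=108. Stack: []
LOAD_FAST n → push 108. Stack: [108]
RETURN_VALUE → return 108.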